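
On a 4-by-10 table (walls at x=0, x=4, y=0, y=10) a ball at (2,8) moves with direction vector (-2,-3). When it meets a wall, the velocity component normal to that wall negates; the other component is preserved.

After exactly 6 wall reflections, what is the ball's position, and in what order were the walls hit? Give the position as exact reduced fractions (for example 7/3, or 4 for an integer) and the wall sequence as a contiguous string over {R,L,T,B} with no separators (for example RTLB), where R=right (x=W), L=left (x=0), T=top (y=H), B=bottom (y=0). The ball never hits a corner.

1. t=1 → L at (0,5); v=(2,-3)
2. t=5/3 → B at (10/3,0); v=(2,3)
3. t=1/3 → R at (4,1); v=(-2,3)
4. t=2 → L at (0,7); v=(2,3)
5. t=1 → T at (2,10); v=(2,-3)
6. t=1 → R at (4,7); v=(-2,-3)

Final position: (4,7)
Wall sequence: LBRLTR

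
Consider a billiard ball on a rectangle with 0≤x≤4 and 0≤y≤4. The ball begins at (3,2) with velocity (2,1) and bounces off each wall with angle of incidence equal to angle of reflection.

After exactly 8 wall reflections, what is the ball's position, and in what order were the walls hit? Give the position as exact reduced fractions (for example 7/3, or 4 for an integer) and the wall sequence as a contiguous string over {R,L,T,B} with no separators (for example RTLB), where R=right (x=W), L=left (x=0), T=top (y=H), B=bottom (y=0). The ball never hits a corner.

1. t=1/2 → R at (4,5/2); v=(-2,1)
2. t=3/2 → T at (1,4); v=(-2,-1)
3. t=1/2 → L at (0,7/2); v=(2,-1)
4. t=2 → R at (4,3/2); v=(-2,-1)
5. t=3/2 → B at (1,0); v=(-2,1)
6. t=1/2 → L at (0,1/2); v=(2,1)
7. t=2 → R at (4,5/2); v=(-2,1)
8. t=3/2 → T at (1,4); v=(-2,-1)

Final position: (1,4)
Wall sequence: RTLRBLRT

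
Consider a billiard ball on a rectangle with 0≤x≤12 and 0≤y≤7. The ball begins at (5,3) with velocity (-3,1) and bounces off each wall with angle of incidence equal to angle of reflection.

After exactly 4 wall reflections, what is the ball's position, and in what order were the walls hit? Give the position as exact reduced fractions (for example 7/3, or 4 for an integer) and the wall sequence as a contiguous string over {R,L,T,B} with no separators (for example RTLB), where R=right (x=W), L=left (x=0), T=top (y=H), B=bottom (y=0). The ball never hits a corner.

Final position: (0,4/3)
Wall sequence: LTRL

1. t=5/3 → L at (0,14/3); v=(3,1)
2. t=7/3 → T at (7,7); v=(3,-1)
3. t=5/3 → R at (12,16/3); v=(-3,-1)
4. t=4 → L at (0,4/3); v=(3,-1)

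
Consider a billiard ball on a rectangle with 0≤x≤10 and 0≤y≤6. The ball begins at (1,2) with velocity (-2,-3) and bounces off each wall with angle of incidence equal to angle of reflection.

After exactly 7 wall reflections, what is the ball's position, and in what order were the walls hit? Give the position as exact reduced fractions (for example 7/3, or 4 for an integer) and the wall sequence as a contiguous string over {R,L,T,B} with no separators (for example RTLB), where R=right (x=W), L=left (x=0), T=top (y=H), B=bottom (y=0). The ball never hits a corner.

1. t=1/2 → L at (0,1/2); v=(2,-3)
2. t=1/6 → B at (1/3,0); v=(2,3)
3. t=2 → T at (13/3,6); v=(2,-3)
4. t=2 → B at (25/3,0); v=(2,3)
5. t=5/6 → R at (10,5/2); v=(-2,3)
6. t=7/6 → T at (23/3,6); v=(-2,-3)
7. t=2 → B at (11/3,0); v=(-2,3)

Final position: (11/3,0)
Wall sequence: LBTBRTB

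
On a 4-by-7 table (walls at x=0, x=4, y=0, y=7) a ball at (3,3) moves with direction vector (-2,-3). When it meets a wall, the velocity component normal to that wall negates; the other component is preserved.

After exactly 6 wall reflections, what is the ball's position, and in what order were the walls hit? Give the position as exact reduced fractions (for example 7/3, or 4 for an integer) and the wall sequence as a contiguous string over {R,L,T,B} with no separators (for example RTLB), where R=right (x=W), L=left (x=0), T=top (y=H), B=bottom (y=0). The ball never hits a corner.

1. t=1 → B at (1,0); v=(-2,3)
2. t=1/2 → L at (0,3/2); v=(2,3)
3. t=11/6 → T at (11/3,7); v=(2,-3)
4. t=1/6 → R at (4,13/2); v=(-2,-3)
5. t=2 → L at (0,1/2); v=(2,-3)
6. t=1/6 → B at (1/3,0); v=(2,3)

Final position: (1/3,0)
Wall sequence: BLTRLB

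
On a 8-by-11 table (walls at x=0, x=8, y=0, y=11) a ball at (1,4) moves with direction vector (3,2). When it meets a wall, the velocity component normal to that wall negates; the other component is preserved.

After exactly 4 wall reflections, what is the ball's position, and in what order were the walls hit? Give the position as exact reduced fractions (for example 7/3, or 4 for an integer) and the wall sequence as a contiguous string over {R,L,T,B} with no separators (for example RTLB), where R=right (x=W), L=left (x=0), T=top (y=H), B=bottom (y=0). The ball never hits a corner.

1. t=7/3 → R at (8,26/3); v=(-3,2)
2. t=7/6 → T at (9/2,11); v=(-3,-2)
3. t=3/2 → L at (0,8); v=(3,-2)
4. t=8/3 → R at (8,8/3); v=(-3,-2)

Final position: (8,8/3)
Wall sequence: RTLR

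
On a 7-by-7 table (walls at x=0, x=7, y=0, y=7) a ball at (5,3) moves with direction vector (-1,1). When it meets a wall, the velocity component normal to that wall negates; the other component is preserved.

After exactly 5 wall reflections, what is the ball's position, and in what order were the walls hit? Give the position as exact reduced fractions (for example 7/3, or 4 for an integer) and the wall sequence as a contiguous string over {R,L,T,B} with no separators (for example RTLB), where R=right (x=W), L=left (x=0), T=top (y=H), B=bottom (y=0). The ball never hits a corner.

Final position: (1,7)
Wall sequence: TLBRT

1. t=4 → T at (1,7); v=(-1,-1)
2. t=1 → L at (0,6); v=(1,-1)
3. t=6 → B at (6,0); v=(1,1)
4. t=1 → R at (7,1); v=(-1,1)
5. t=6 → T at (1,7); v=(-1,-1)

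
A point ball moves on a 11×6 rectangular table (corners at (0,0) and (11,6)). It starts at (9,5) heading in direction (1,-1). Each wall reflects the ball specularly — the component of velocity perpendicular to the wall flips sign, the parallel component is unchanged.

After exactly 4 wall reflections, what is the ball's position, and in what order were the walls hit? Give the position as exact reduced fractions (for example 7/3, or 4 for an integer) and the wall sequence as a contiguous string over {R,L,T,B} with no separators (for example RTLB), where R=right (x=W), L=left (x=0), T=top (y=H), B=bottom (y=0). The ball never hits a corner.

1. t=2 → R at (11,3); v=(-1,-1)
2. t=3 → B at (8,0); v=(-1,1)
3. t=6 → T at (2,6); v=(-1,-1)
4. t=2 → L at (0,4); v=(1,-1)

Final position: (0,4)
Wall sequence: RBTL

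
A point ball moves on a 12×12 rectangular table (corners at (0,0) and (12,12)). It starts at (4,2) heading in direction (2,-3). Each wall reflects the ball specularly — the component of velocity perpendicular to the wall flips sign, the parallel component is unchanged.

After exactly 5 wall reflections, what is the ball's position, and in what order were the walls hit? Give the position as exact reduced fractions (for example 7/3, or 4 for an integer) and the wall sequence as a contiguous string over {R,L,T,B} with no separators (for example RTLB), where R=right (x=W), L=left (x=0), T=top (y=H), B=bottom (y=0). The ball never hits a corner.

1. t=2/3 → B at (16/3,0); v=(2,3)
2. t=10/3 → R at (12,10); v=(-2,3)
3. t=2/3 → T at (32/3,12); v=(-2,-3)
4. t=4 → B at (8/3,0); v=(-2,3)
5. t=4/3 → L at (0,4); v=(2,3)

Final position: (0,4)
Wall sequence: BRTBL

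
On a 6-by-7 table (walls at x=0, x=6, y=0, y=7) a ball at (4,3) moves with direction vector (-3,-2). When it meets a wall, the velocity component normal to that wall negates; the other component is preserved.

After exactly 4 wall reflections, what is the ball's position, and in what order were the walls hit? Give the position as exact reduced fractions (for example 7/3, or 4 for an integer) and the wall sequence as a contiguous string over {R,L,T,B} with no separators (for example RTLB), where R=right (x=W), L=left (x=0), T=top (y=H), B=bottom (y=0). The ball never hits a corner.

1. t=4/3 → L at (0,1/3); v=(3,-2)
2. t=1/6 → B at (1/2,0); v=(3,2)
3. t=11/6 → R at (6,11/3); v=(-3,2)
4. t=5/3 → T at (1,7); v=(-3,-2)

Final position: (1,7)
Wall sequence: LBRT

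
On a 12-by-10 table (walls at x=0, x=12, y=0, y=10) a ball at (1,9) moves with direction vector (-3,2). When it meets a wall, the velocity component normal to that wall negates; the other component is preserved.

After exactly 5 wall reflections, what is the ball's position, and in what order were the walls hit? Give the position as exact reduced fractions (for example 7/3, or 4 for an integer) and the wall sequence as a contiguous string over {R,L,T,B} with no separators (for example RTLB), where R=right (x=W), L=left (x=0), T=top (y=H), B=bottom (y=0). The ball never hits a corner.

1. t=1/3 → L at (0,29/3); v=(3,2)
2. t=1/6 → T at (1/2,10); v=(3,-2)
3. t=23/6 → R at (12,7/3); v=(-3,-2)
4. t=7/6 → B at (17/2,0); v=(-3,2)
5. t=17/6 → L at (0,17/3); v=(3,2)

Final position: (0,17/3)
Wall sequence: LTRBL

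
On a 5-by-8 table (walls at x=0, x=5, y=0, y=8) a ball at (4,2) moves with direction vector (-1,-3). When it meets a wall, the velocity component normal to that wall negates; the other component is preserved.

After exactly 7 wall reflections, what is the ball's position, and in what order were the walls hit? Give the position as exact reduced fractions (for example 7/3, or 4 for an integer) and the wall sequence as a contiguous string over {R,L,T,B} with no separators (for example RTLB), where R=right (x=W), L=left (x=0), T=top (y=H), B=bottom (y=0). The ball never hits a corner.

Final position: (8/3,0)
Wall sequence: BTLBTRB

1. t=2/3 → B at (10/3,0); v=(-1,3)
2. t=8/3 → T at (2/3,8); v=(-1,-3)
3. t=2/3 → L at (0,6); v=(1,-3)
4. t=2 → B at (2,0); v=(1,3)
5. t=8/3 → T at (14/3,8); v=(1,-3)
6. t=1/3 → R at (5,7); v=(-1,-3)
7. t=7/3 → B at (8/3,0); v=(-1,3)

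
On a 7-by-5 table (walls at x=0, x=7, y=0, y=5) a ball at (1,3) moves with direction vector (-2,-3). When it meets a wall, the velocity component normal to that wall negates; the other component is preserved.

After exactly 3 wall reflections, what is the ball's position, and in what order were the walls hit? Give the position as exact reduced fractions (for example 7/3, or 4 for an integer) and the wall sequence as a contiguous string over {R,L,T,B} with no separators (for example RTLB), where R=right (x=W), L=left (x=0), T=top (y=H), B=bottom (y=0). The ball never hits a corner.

Final position: (13/3,5)
Wall sequence: LBT

1. t=1/2 → L at (0,3/2); v=(2,-3)
2. t=1/2 → B at (1,0); v=(2,3)
3. t=5/3 → T at (13/3,5); v=(2,-3)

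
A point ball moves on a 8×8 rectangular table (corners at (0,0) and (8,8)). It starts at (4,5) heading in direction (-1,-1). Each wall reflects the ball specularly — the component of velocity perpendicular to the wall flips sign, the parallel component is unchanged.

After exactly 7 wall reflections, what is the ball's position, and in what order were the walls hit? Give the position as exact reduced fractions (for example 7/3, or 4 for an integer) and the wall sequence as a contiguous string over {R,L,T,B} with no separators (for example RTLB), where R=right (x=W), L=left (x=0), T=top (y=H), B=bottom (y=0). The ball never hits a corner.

1. t=4 → L at (0,1); v=(1,-1)
2. t=1 → B at (1,0); v=(1,1)
3. t=7 → R at (8,7); v=(-1,1)
4. t=1 → T at (7,8); v=(-1,-1)
5. t=7 → L at (0,1); v=(1,-1)
6. t=1 → B at (1,0); v=(1,1)
7. t=7 → R at (8,7); v=(-1,1)

Final position: (8,7)
Wall sequence: LBRTLBR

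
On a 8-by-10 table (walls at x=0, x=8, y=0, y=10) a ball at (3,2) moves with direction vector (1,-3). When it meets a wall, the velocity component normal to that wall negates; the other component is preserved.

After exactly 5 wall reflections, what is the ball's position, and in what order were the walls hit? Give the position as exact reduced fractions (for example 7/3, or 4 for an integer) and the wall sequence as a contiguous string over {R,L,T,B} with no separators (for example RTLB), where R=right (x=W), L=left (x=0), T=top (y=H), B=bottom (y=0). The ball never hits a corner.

Final position: (7/3,10)
Wall sequence: BTRBT

1. t=2/3 → B at (11/3,0); v=(1,3)
2. t=10/3 → T at (7,10); v=(1,-3)
3. t=1 → R at (8,7); v=(-1,-3)
4. t=7/3 → B at (17/3,0); v=(-1,3)
5. t=10/3 → T at (7/3,10); v=(-1,-3)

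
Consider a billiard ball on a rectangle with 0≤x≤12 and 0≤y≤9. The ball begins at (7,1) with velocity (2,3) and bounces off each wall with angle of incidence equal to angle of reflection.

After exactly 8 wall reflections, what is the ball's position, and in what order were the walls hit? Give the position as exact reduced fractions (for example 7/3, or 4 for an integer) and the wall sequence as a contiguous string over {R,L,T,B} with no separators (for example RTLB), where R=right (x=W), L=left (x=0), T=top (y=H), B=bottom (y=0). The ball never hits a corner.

Final position: (35/3,9)
Wall sequence: RTBLTBRT

1. t=5/2 → R at (12,17/2); v=(-2,3)
2. t=1/6 → T at (35/3,9); v=(-2,-3)
3. t=3 → B at (17/3,0); v=(-2,3)
4. t=17/6 → L at (0,17/2); v=(2,3)
5. t=1/6 → T at (1/3,9); v=(2,-3)
6. t=3 → B at (19/3,0); v=(2,3)
7. t=17/6 → R at (12,17/2); v=(-2,3)
8. t=1/6 → T at (35/3,9); v=(-2,-3)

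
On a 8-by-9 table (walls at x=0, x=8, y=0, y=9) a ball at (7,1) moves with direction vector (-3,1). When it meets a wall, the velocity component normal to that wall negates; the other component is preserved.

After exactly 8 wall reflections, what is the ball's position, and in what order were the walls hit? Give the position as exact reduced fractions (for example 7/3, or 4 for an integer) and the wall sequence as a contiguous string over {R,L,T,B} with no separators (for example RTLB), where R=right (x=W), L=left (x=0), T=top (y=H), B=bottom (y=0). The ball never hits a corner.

Final position: (4,0)
Wall sequence: LRLTRLRB

1. t=7/3 → L at (0,10/3); v=(3,1)
2. t=8/3 → R at (8,6); v=(-3,1)
3. t=8/3 → L at (0,26/3); v=(3,1)
4. t=1/3 → T at (1,9); v=(3,-1)
5. t=7/3 → R at (8,20/3); v=(-3,-1)
6. t=8/3 → L at (0,4); v=(3,-1)
7. t=8/3 → R at (8,4/3); v=(-3,-1)
8. t=4/3 → B at (4,0); v=(-3,1)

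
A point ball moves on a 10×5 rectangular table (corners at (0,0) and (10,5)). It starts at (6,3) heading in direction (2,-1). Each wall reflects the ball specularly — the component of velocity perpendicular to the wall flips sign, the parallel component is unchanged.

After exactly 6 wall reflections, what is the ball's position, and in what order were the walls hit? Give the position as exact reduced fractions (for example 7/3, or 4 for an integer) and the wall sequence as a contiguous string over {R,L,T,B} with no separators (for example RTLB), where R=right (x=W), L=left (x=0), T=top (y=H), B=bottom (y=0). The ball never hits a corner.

Final position: (8,0)
Wall sequence: RBLTRB

1. t=2 → R at (10,1); v=(-2,-1)
2. t=1 → B at (8,0); v=(-2,1)
3. t=4 → L at (0,4); v=(2,1)
4. t=1 → T at (2,5); v=(2,-1)
5. t=4 → R at (10,1); v=(-2,-1)
6. t=1 → B at (8,0); v=(-2,1)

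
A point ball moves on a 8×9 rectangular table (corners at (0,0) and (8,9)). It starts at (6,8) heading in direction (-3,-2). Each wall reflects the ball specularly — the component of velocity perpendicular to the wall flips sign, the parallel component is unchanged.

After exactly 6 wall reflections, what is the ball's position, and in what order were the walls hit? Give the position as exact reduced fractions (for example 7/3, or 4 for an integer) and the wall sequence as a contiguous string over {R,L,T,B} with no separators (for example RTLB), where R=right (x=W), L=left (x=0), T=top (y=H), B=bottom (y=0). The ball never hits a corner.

Final position: (8,6)
Wall sequence: LBRLTR

1. t=2 → L at (0,4); v=(3,-2)
2. t=2 → B at (6,0); v=(3,2)
3. t=2/3 → R at (8,4/3); v=(-3,2)
4. t=8/3 → L at (0,20/3); v=(3,2)
5. t=7/6 → T at (7/2,9); v=(3,-2)
6. t=3/2 → R at (8,6); v=(-3,-2)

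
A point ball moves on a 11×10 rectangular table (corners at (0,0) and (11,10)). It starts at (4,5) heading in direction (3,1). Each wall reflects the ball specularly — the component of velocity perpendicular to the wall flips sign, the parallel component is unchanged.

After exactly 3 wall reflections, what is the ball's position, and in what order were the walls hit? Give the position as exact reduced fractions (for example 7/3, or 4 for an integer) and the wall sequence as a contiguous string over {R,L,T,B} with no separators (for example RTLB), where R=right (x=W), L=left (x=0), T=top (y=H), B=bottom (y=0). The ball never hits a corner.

Final position: (0,9)
Wall sequence: RTL

1. t=7/3 → R at (11,22/3); v=(-3,1)
2. t=8/3 → T at (3,10); v=(-3,-1)
3. t=1 → L at (0,9); v=(3,-1)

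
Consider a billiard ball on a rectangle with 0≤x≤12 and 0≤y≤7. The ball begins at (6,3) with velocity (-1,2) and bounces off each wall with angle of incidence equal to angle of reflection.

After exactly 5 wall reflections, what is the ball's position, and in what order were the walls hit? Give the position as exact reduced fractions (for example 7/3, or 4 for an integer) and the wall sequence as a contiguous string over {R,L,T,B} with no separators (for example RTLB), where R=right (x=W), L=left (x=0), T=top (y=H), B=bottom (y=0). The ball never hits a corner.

1. t=2 → T at (4,7); v=(-1,-2)
2. t=7/2 → B at (1/2,0); v=(-1,2)
3. t=1/2 → L at (0,1); v=(1,2)
4. t=3 → T at (3,7); v=(1,-2)
5. t=7/2 → B at (13/2,0); v=(1,2)

Final position: (13/2,0)
Wall sequence: TBLTB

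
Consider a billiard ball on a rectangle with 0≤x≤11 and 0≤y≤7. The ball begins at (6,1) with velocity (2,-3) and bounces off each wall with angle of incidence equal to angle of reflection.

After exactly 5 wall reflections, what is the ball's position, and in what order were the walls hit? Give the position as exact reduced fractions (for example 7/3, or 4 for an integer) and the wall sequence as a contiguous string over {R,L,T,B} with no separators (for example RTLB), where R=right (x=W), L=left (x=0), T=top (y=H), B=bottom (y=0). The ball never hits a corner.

1. t=1/3 → B at (20/3,0); v=(2,3)
2. t=13/6 → R at (11,13/2); v=(-2,3)
3. t=1/6 → T at (32/3,7); v=(-2,-3)
4. t=7/3 → B at (6,0); v=(-2,3)
5. t=7/3 → T at (4/3,7); v=(-2,-3)

Final position: (4/3,7)
Wall sequence: BRTBT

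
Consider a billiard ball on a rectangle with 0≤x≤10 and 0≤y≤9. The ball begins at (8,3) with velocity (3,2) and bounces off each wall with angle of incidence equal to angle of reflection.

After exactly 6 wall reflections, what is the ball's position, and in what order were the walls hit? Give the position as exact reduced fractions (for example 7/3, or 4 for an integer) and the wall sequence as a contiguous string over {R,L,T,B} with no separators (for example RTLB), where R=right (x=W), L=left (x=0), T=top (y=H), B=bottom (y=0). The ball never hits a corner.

1. t=2/3 → R at (10,13/3); v=(-3,2)
2. t=7/3 → T at (3,9); v=(-3,-2)
3. t=1 → L at (0,7); v=(3,-2)
4. t=10/3 → R at (10,1/3); v=(-3,-2)
5. t=1/6 → B at (19/2,0); v=(-3,2)
6. t=19/6 → L at (0,19/3); v=(3,2)

Final position: (0,19/3)
Wall sequence: RTLRBL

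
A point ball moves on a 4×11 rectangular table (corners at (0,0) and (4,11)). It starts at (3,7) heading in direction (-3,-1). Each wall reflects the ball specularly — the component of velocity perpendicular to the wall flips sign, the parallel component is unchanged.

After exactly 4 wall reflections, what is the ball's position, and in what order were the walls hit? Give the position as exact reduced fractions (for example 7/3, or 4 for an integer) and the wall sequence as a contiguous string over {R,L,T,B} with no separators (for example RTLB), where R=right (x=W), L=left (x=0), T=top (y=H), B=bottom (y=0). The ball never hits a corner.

Final position: (4,2)
Wall sequence: LRLR

1. t=1 → L at (0,6); v=(3,-1)
2. t=4/3 → R at (4,14/3); v=(-3,-1)
3. t=4/3 → L at (0,10/3); v=(3,-1)
4. t=4/3 → R at (4,2); v=(-3,-1)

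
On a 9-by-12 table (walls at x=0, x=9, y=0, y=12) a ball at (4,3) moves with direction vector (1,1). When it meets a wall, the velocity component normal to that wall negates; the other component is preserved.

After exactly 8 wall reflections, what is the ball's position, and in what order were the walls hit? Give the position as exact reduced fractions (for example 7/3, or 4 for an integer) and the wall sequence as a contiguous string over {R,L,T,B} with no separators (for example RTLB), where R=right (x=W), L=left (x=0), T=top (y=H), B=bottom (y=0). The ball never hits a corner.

Final position: (9,4)
Wall sequence: RTLBRLTR

1. t=5 → R at (9,8); v=(-1,1)
2. t=4 → T at (5,12); v=(-1,-1)
3. t=5 → L at (0,7); v=(1,-1)
4. t=7 → B at (7,0); v=(1,1)
5. t=2 → R at (9,2); v=(-1,1)
6. t=9 → L at (0,11); v=(1,1)
7. t=1 → T at (1,12); v=(1,-1)
8. t=8 → R at (9,4); v=(-1,-1)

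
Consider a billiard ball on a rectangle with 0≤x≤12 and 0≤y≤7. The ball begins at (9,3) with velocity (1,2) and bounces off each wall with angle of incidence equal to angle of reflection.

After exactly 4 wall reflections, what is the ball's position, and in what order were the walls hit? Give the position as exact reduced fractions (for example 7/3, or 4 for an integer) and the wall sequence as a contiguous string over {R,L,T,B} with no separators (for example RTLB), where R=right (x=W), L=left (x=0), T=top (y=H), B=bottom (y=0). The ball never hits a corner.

1. t=2 → T at (11,7); v=(1,-2)
2. t=1 → R at (12,5); v=(-1,-2)
3. t=5/2 → B at (19/2,0); v=(-1,2)
4. t=7/2 → T at (6,7); v=(-1,-2)

Final position: (6,7)
Wall sequence: TRBT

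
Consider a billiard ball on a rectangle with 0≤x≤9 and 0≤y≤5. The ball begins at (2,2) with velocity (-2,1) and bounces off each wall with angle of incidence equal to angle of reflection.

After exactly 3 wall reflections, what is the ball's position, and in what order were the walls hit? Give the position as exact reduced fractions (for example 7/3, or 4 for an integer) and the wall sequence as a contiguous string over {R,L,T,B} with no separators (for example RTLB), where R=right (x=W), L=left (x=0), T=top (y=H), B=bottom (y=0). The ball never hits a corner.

Final position: (9,5/2)
Wall sequence: LTR

1. t=1 → L at (0,3); v=(2,1)
2. t=2 → T at (4,5); v=(2,-1)
3. t=5/2 → R at (9,5/2); v=(-2,-1)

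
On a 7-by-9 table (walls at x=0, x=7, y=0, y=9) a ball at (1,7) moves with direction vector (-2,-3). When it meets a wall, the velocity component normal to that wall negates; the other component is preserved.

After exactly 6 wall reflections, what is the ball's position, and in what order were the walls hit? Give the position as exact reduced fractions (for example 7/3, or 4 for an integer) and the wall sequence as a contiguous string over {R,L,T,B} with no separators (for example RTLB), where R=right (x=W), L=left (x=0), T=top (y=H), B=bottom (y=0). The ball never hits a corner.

1. t=1/2 → L at (0,11/2); v=(2,-3)
2. t=11/6 → B at (11/3,0); v=(2,3)
3. t=5/3 → R at (7,5); v=(-2,3)
4. t=4/3 → T at (13/3,9); v=(-2,-3)
5. t=13/6 → L at (0,5/2); v=(2,-3)
6. t=5/6 → B at (5/3,0); v=(2,3)

Final position: (5/3,0)
Wall sequence: LBRTLB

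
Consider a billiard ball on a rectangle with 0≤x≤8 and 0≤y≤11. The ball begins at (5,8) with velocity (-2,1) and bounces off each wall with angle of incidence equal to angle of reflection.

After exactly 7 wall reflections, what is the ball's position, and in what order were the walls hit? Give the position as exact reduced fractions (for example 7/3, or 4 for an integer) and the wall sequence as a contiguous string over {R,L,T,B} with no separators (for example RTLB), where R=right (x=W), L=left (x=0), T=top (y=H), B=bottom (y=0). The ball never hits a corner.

Final position: (0,9/2)
Wall sequence: LTRLBRL

1. t=5/2 → L at (0,21/2); v=(2,1)
2. t=1/2 → T at (1,11); v=(2,-1)
3. t=7/2 → R at (8,15/2); v=(-2,-1)
4. t=4 → L at (0,7/2); v=(2,-1)
5. t=7/2 → B at (7,0); v=(2,1)
6. t=1/2 → R at (8,1/2); v=(-2,1)
7. t=4 → L at (0,9/2); v=(2,1)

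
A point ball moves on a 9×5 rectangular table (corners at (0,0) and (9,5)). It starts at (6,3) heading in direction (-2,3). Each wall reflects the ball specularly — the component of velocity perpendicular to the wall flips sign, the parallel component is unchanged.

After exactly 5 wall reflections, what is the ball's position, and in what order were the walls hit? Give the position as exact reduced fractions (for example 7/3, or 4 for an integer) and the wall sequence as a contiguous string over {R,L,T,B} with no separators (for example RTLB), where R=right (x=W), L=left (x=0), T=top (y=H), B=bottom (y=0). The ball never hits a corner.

1. t=2/3 → T at (14/3,5); v=(-2,-3)
2. t=5/3 → B at (4/3,0); v=(-2,3)
3. t=2/3 → L at (0,2); v=(2,3)
4. t=1 → T at (2,5); v=(2,-3)
5. t=5/3 → B at (16/3,0); v=(2,3)

Final position: (16/3,0)
Wall sequence: TBLTB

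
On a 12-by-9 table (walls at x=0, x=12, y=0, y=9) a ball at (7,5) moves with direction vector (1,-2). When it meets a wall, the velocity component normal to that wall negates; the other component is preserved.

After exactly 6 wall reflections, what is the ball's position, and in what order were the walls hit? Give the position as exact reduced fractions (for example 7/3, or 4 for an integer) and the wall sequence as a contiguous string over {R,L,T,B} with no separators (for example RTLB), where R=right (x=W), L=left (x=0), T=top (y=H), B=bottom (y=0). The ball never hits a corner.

1. t=5/2 → B at (19/2,0); v=(1,2)
2. t=5/2 → R at (12,5); v=(-1,2)
3. t=2 → T at (10,9); v=(-1,-2)
4. t=9/2 → B at (11/2,0); v=(-1,2)
5. t=9/2 → T at (1,9); v=(-1,-2)
6. t=1 → L at (0,7); v=(1,-2)

Final position: (0,7)
Wall sequence: BRTBTL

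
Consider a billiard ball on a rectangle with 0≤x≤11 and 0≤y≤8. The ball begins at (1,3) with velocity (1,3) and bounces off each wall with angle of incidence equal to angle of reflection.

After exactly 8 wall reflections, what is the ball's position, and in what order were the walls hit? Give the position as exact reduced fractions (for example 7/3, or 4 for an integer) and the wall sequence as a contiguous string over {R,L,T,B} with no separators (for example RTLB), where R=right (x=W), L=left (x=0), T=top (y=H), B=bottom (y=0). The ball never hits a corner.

Final position: (10/3,8)
Wall sequence: TBTBRTBT

1. t=5/3 → T at (8/3,8); v=(1,-3)
2. t=8/3 → B at (16/3,0); v=(1,3)
3. t=8/3 → T at (8,8); v=(1,-3)
4. t=8/3 → B at (32/3,0); v=(1,3)
5. t=1/3 → R at (11,1); v=(-1,3)
6. t=7/3 → T at (26/3,8); v=(-1,-3)
7. t=8/3 → B at (6,0); v=(-1,3)
8. t=8/3 → T at (10/3,8); v=(-1,-3)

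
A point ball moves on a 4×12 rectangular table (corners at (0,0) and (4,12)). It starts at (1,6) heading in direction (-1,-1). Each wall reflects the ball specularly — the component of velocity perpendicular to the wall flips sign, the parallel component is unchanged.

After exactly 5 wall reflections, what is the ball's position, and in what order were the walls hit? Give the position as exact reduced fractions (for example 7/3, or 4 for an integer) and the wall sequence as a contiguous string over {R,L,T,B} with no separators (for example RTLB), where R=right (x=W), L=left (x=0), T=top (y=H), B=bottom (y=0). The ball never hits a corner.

1. t=1 → L at (0,5); v=(1,-1)
2. t=4 → R at (4,1); v=(-1,-1)
3. t=1 → B at (3,0); v=(-1,1)
4. t=3 → L at (0,3); v=(1,1)
5. t=4 → R at (4,7); v=(-1,1)

Final position: (4,7)
Wall sequence: LRBLR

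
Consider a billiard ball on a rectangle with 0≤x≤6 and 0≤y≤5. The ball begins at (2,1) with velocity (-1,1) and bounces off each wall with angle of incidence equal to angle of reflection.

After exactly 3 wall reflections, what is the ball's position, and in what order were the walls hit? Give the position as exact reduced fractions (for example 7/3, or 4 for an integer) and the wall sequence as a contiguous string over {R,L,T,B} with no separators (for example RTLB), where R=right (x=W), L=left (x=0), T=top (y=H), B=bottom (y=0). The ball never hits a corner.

Final position: (6,1)
Wall sequence: LTR

1. t=2 → L at (0,3); v=(1,1)
2. t=2 → T at (2,5); v=(1,-1)
3. t=4 → R at (6,1); v=(-1,-1)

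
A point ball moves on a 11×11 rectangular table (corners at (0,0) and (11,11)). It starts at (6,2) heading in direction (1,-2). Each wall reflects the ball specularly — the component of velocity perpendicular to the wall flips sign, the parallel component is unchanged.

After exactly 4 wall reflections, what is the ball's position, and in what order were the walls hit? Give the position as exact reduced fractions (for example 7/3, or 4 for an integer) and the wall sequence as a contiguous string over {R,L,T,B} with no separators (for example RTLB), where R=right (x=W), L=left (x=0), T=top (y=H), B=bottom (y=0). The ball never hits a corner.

Final position: (4,0)
Wall sequence: BRTB

1. t=1 → B at (7,0); v=(1,2)
2. t=4 → R at (11,8); v=(-1,2)
3. t=3/2 → T at (19/2,11); v=(-1,-2)
4. t=11/2 → B at (4,0); v=(-1,2)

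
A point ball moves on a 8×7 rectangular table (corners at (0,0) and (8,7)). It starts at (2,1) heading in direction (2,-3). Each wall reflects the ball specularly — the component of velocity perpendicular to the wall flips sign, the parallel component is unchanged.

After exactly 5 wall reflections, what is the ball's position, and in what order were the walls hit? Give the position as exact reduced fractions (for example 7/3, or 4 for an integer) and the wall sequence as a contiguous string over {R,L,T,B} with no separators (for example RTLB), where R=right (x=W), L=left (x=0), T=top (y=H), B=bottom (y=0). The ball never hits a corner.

1. t=1/3 → B at (8/3,0); v=(2,3)
2. t=7/3 → T at (22/3,7); v=(2,-3)
3. t=1/3 → R at (8,6); v=(-2,-3)
4. t=2 → B at (4,0); v=(-2,3)
5. t=2 → L at (0,6); v=(2,3)

Final position: (0,6)
Wall sequence: BTRBL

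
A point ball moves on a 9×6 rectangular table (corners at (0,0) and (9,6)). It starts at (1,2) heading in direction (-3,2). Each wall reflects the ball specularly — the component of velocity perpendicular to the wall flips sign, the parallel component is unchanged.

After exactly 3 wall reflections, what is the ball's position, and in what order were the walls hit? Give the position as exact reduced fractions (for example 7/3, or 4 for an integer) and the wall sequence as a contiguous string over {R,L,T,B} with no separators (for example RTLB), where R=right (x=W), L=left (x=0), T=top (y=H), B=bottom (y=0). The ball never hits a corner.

Final position: (9,10/3)
Wall sequence: LTR

1. t=1/3 → L at (0,8/3); v=(3,2)
2. t=5/3 → T at (5,6); v=(3,-2)
3. t=4/3 → R at (9,10/3); v=(-3,-2)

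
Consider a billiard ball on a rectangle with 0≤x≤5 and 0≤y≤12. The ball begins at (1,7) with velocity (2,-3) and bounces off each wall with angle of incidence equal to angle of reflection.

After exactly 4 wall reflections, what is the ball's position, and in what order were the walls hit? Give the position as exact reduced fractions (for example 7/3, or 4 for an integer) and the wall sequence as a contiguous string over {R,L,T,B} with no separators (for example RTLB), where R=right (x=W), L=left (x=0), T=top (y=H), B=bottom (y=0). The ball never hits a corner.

Final position: (11/3,12)
Wall sequence: RBLT

1. t=2 → R at (5,1); v=(-2,-3)
2. t=1/3 → B at (13/3,0); v=(-2,3)
3. t=13/6 → L at (0,13/2); v=(2,3)
4. t=11/6 → T at (11/3,12); v=(2,-3)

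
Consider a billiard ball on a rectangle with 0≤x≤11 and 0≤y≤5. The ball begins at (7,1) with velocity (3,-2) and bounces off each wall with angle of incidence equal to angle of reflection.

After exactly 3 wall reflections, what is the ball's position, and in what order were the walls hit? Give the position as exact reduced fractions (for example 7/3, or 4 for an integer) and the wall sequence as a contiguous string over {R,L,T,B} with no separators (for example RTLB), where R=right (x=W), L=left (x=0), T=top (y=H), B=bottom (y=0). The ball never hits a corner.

Final position: (6,5)
Wall sequence: BRT

1. t=1/2 → B at (17/2,0); v=(3,2)
2. t=5/6 → R at (11,5/3); v=(-3,2)
3. t=5/3 → T at (6,5); v=(-3,-2)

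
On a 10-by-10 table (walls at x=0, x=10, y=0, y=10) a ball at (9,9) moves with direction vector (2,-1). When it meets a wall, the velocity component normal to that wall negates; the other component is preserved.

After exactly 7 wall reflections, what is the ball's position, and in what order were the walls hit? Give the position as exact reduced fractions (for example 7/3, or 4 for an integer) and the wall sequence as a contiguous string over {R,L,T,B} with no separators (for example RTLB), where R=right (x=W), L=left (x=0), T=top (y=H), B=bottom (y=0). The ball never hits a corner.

Final position: (10,17/2)
Wall sequence: RLBRLTR

1. t=1/2 → R at (10,17/2); v=(-2,-1)
2. t=5 → L at (0,7/2); v=(2,-1)
3. t=7/2 → B at (7,0); v=(2,1)
4. t=3/2 → R at (10,3/2); v=(-2,1)
5. t=5 → L at (0,13/2); v=(2,1)
6. t=7/2 → T at (7,10); v=(2,-1)
7. t=3/2 → R at (10,17/2); v=(-2,-1)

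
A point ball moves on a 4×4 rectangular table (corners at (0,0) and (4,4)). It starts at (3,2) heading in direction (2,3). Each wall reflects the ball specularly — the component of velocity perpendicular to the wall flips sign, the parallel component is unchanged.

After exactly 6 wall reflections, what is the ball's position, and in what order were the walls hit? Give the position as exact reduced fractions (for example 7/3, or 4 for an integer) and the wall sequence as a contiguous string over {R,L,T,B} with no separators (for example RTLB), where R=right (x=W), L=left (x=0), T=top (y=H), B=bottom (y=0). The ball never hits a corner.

1. t=1/2 → R at (4,7/2); v=(-2,3)
2. t=1/6 → T at (11/3,4); v=(-2,-3)
3. t=4/3 → B at (1,0); v=(-2,3)
4. t=1/2 → L at (0,3/2); v=(2,3)
5. t=5/6 → T at (5/3,4); v=(2,-3)
6. t=7/6 → R at (4,1/2); v=(-2,-3)

Final position: (4,1/2)
Wall sequence: RTBLTR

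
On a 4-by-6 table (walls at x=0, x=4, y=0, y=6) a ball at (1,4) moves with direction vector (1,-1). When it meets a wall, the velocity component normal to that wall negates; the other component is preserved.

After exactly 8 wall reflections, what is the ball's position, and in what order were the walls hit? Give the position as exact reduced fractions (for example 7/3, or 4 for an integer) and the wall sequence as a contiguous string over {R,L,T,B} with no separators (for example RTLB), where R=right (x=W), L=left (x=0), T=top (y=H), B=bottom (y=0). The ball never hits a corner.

1. t=3 → R at (4,1); v=(-1,-1)
2. t=1 → B at (3,0); v=(-1,1)
3. t=3 → L at (0,3); v=(1,1)
4. t=3 → T at (3,6); v=(1,-1)
5. t=1 → R at (4,5); v=(-1,-1)
6. t=4 → L at (0,1); v=(1,-1)
7. t=1 → B at (1,0); v=(1,1)
8. t=3 → R at (4,3); v=(-1,1)

Final position: (4,3)
Wall sequence: RBLTRLBR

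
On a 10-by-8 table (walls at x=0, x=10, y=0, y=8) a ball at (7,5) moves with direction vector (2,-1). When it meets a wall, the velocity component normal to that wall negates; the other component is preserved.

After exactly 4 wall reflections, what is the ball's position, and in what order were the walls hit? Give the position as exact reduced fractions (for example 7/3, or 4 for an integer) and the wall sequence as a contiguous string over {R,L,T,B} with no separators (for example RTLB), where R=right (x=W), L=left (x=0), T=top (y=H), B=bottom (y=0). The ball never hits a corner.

Final position: (10,13/2)
Wall sequence: RBLR

1. t=3/2 → R at (10,7/2); v=(-2,-1)
2. t=7/2 → B at (3,0); v=(-2,1)
3. t=3/2 → L at (0,3/2); v=(2,1)
4. t=5 → R at (10,13/2); v=(-2,1)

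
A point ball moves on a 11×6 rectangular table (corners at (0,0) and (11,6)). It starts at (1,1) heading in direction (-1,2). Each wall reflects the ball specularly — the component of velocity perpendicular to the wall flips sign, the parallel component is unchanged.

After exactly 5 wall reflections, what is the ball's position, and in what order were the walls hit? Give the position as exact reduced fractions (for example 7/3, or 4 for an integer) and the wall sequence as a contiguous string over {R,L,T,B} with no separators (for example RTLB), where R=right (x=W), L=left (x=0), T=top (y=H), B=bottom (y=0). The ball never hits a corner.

Final position: (21/2,0)
Wall sequence: LTBTB

1. t=1 → L at (0,3); v=(1,2)
2. t=3/2 → T at (3/2,6); v=(1,-2)
3. t=3 → B at (9/2,0); v=(1,2)
4. t=3 → T at (15/2,6); v=(1,-2)
5. t=3 → B at (21/2,0); v=(1,2)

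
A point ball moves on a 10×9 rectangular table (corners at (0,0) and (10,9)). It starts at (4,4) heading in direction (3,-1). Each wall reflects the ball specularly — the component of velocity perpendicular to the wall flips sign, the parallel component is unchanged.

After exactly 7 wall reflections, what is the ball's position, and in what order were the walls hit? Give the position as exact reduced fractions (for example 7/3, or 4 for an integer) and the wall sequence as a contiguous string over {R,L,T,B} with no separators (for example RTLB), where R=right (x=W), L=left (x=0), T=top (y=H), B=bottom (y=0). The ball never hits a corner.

1. t=2 → R at (10,2); v=(-3,-1)
2. t=2 → B at (4,0); v=(-3,1)
3. t=4/3 → L at (0,4/3); v=(3,1)
4. t=10/3 → R at (10,14/3); v=(-3,1)
5. t=10/3 → L at (0,8); v=(3,1)
6. t=1 → T at (3,9); v=(3,-1)
7. t=7/3 → R at (10,20/3); v=(-3,-1)

Final position: (10,20/3)
Wall sequence: RBLRLTR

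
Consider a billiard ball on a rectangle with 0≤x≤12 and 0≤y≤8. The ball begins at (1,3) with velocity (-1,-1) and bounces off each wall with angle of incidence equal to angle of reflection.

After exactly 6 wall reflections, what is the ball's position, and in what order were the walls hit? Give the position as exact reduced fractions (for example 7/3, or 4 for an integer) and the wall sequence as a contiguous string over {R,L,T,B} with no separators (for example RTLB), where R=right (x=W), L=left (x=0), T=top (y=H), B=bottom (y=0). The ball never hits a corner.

Final position: (0,6)
Wall sequence: LBTRBL

1. t=1 → L at (0,2); v=(1,-1)
2. t=2 → B at (2,0); v=(1,1)
3. t=8 → T at (10,8); v=(1,-1)
4. t=2 → R at (12,6); v=(-1,-1)
5. t=6 → B at (6,0); v=(-1,1)
6. t=6 → L at (0,6); v=(1,1)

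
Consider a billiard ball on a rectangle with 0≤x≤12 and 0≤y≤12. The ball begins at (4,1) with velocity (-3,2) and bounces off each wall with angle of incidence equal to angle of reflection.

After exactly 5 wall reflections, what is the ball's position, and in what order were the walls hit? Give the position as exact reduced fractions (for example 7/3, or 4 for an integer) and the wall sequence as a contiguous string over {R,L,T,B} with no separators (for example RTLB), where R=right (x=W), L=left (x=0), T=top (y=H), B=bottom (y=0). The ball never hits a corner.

Final position: (13/2,0)
Wall sequence: LRTLB

1. t=4/3 → L at (0,11/3); v=(3,2)
2. t=4 → R at (12,35/3); v=(-3,2)
3. t=1/6 → T at (23/2,12); v=(-3,-2)
4. t=23/6 → L at (0,13/3); v=(3,-2)
5. t=13/6 → B at (13/2,0); v=(3,2)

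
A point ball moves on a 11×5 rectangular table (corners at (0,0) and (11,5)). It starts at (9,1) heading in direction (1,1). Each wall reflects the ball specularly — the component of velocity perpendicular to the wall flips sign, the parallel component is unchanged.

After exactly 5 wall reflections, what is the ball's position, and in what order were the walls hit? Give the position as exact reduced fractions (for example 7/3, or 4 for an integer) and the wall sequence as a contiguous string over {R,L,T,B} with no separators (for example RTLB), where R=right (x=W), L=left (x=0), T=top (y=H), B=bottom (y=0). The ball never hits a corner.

Final position: (1,5)
Wall sequence: RTBLT

1. t=2 → R at (11,3); v=(-1,1)
2. t=2 → T at (9,5); v=(-1,-1)
3. t=5 → B at (4,0); v=(-1,1)
4. t=4 → L at (0,4); v=(1,1)
5. t=1 → T at (1,5); v=(1,-1)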